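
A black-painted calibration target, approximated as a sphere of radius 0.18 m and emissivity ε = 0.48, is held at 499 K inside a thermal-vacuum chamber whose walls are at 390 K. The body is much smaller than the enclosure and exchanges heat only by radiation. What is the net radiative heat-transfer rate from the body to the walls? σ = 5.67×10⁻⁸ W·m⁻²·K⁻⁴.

For a small grey body in a large enclosure: P_net = εσA(T_body⁴ − T_wall⁴).
A = 4πr² = 0.4072 m²; T_body⁴ − T_wall⁴ = 6.200×10¹⁰ − 2.313×10¹⁰ = 3.887×10¹⁰ K⁴.
|P_net| = 0.48·5.67×10⁻⁸·0.4072·3.887×10¹⁰.

P_net ≈ 431 W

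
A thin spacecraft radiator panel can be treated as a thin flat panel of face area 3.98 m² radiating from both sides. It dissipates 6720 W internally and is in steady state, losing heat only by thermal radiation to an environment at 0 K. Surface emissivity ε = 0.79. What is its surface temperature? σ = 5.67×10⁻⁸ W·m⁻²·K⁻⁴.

Steady state: internal power = radiated power, P = εσA T⁴.
Radiating area A = 2·3.98 = 7.960 m².
T⁴ = P/(εσA) = 6720/(0.79·5.67×10⁻⁸·7.960) = 1.885×10¹⁰ K⁴.
T = (1.885×10¹⁰)^(1/4).

T ≈ 371 K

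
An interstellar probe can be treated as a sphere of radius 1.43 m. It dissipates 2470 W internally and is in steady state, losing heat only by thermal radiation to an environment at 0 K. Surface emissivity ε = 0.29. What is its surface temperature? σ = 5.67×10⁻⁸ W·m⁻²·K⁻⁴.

T ≈ 277 K

Steady state: internal power = radiated power, P = εσA T⁴.
Radiating area A = 4πr² = 25.70 m².
T⁴ = P/(εσA) = 2470/(0.29·5.67×10⁻⁸·25.70) = 5.846×10⁹ K⁴.
T = (5.846×10⁹)^(1/4).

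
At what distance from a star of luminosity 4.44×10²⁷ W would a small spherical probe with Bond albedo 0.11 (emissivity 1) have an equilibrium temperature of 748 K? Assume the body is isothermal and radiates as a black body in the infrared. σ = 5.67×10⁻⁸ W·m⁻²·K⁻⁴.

For an isothermal black-emitting sphere, (1−a)S·πr² = σ·4πr²·T⁴ ⇒ S = 4σT⁴/(1−a).
S = 4·5.67×10⁻⁸·(748)⁴/0.890 = 79770 W/m².
Flux falls as S = L/(4πd²), so d = √(L/(4πS)) = √(4.44×10²⁷/(4π·79770)).

d ≈ 6.66×10¹⁰ m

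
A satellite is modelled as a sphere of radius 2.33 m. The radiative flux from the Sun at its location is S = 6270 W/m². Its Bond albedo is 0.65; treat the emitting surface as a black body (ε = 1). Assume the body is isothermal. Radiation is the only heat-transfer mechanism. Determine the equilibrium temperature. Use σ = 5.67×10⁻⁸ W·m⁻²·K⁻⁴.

At equilibrium, absorbed power = emitted power.
Absorbing cross-section = πr² = 17.06 m²; emitting surface = 4πr² = 68.22 m² (ratio 4).
(1−a)S·A_cross = εσ·A_surf·T⁴  ⇒  T⁴ = (1−a)S/(4σ).
T⁴ = 0.350·6270/(4·5.67×10⁻⁸) = 9.676×10⁹ K⁴.
T = (9.676×10⁹)^(1/4).

T ≈ 314 K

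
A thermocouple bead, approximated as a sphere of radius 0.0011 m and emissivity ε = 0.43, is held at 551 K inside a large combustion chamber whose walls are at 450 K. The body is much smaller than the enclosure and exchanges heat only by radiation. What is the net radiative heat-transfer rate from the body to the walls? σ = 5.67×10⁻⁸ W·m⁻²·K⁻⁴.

For a small grey body in a large enclosure: P_net = εσA(T_body⁴ − T_wall⁴).
A = 4πr² = 1.521×10⁻⁵ m²; T_body⁴ − T_wall⁴ = 9.217×10¹⁰ − 4.101×10¹⁰ = 5.117×10¹⁰ K⁴.
|P_net| = 0.43·5.67×10⁻⁸·1.521×10⁻⁵·5.117×10¹⁰.

P_net ≈ 0.0190 W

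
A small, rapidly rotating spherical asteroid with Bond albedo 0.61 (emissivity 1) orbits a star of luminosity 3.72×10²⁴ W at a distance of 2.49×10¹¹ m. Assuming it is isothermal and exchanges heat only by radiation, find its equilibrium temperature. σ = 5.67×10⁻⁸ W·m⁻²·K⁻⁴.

First find the stellar flux at distance d: S = L/(4πd²) = 3.72×10²⁴/(4π·(2.49×10¹¹)²) = 4.775 W/m².
For an isothermal sphere, absorbed (1−a)S·πr² = emitted σ·4πr²·T⁴, so T⁴ = (1−a)S/(4σ).
T⁴ = 0.390·4.775/(4·5.67×10⁻⁸) = 8.210×10⁶ K⁴.

T ≈ 53.5 K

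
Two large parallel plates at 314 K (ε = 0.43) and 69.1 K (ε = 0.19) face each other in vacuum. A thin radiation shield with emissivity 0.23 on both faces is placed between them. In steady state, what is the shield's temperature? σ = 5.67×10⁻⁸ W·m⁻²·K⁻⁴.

In steady state the net flux on the hot side equals that on the cold side.
σ(T₁⁴−T_s⁴)/D₁ = σ(T_s⁴−T₂⁴)/D₂, with D₁ = 1/ε₁+1/ε_s−1 = 5.673, D₂ = 1/ε_s+1/ε₂−1 = 8.611.
Solve for T_s⁴: T_s⁴ = (D₂·T₁⁴ + D₁·T₂⁴)/(D₁+D₂) = 5.869×10⁹ K⁴.

T_s ≈ 277 K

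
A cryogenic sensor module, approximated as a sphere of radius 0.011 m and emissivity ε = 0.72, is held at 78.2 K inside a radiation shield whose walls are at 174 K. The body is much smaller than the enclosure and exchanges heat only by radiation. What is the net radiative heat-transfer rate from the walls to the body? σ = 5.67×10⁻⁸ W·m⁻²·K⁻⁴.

P_net ≈ 0.0546 W

For a small grey body in a large enclosure: P_net = εσA(T_body⁴ − T_wall⁴).
A = 4πr² = 0.001521 m²; T_body⁴ − T_wall⁴ = 3.740×10⁷ − 9.166×10⁸ = -8.792×10⁸ K⁴.
|P_net| = 0.72·5.67×10⁻⁸·0.001521·8.792×10⁸.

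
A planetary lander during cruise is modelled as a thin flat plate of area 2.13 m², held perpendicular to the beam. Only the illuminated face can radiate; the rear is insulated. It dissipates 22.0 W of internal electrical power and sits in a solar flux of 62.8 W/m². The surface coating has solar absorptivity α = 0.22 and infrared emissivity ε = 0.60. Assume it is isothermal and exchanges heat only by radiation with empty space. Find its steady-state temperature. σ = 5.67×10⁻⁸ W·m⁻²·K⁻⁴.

T ≈ 163 K

At steady state, absorbed solar power + internal power = radiated power.
Absorbed: α·S·A_cross = 0.22·62.8·2.130 = 29.43 W (cross-section A).
Total input = 29.43 + 22.0 = 51.43 W.
Radiated: εσ·A_surf·T⁴ with A_surf = A = 2.130 m².
T⁴ = 51.43/(0.60·5.67×10⁻⁸·2.130) = 7.097×10⁸ K⁴.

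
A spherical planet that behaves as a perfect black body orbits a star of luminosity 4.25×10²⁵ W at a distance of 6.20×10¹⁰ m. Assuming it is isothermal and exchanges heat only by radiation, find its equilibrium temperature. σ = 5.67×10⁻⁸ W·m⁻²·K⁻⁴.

T ≈ 250 K

First find the stellar flux at distance d: S = L/(4πd²) = 4.25×10²⁵/(4π·(6.20×10¹⁰)²) = 879.8 W/m².
For an isothermal sphere, absorbed (1−a)S·πr² = emitted σ·4πr²·T⁴, so T⁴ = (1−a)S/(4σ).
T⁴ = 1.00·879.8/(4·5.67×10⁻⁸) = 3.879×10⁹ K⁴.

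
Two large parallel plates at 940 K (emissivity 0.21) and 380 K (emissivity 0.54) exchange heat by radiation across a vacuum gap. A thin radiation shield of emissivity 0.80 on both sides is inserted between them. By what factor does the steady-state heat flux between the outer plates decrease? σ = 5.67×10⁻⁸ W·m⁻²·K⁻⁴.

Without shield: q₀ = σΔ(T⁴)/(1/ε₁+1/ε₂−1) with denominator 5.614.
With shield the two gaps are in series; the resistances add: (1/ε₁+1/ε_s−1)+(1/ε_s+1/ε₂−1) = 5.012+2.102 = 7.114.
Heat-flux ratio q₀/q = 7.114/5.614.

factor ≈ 1.27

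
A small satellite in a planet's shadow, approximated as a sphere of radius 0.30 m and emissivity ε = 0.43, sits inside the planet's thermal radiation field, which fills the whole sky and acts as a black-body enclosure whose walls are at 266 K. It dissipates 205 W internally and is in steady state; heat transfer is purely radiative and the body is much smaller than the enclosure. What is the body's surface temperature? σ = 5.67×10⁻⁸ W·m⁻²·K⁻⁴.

T ≈ 334 K

For a small grey body in a large enclosure, net radiated power = εσA(T⁴ − T_w⁴).
Steady state: P = εσA(T⁴ − T_w⁴) with A = 4πr² = 1.131 m².
T⁴ = P/(εσA) + T_w⁴ = 205/(0.43·5.67×10⁻⁸·1.131) + (266)⁴
    = 7.434×10⁹ + 5.006×10⁹ = 1.244×10¹⁰ K⁴.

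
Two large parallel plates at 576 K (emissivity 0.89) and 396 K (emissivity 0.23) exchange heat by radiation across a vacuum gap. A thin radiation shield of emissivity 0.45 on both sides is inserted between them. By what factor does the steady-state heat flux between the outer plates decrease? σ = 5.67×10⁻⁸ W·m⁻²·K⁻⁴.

factor ≈ 1.77

Without shield: q₀ = σΔ(T⁴)/(1/ε₁+1/ε₂−1) with denominator 4.471.
With shield the two gaps are in series; the resistances add: (1/ε₁+1/ε_s−1)+(1/ε_s+1/ε₂−1) = 2.346+5.570 = 7.916.
Heat-flux ratio q₀/q = 7.916/4.471.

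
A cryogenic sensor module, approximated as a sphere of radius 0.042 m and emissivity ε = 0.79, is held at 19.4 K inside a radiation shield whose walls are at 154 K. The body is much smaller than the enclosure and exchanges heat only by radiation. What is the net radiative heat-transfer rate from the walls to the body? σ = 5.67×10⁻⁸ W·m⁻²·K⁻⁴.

For a small grey body in a large enclosure: P_net = εσA(T_body⁴ − T_wall⁴).
A = 4πr² = 0.02217 m²; T_body⁴ − T_wall⁴ = 1.416×10⁵ − 5.624×10⁸ = -5.623×10⁸ K⁴.
|P_net| = 0.79·5.67×10⁻⁸·0.02217·5.623×10⁸.

P_net ≈ 0.558 W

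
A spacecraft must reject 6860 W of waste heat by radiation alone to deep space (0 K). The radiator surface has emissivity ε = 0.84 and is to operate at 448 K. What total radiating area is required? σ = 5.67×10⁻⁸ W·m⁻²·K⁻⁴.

P = εσA T⁴ ⇒ A = P/(εσT⁴).
T⁴ = 4.028×10¹⁰ K⁴.
A = 6860/(0.84 × 5.67×10⁻⁸ × 4.028×10¹⁰).

A ≈ 3.58 m²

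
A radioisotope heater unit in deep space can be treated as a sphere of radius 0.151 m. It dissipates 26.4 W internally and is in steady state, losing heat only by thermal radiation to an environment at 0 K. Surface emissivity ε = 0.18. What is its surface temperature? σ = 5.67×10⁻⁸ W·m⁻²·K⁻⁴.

T ≈ 308 K

Steady state: internal power = radiated power, P = εσA T⁴.
Radiating area A = 4πr² = 0.2865 m².
T⁴ = P/(εσA) = 26.4/(0.18·5.67×10⁻⁸·0.2865) = 9.028×10⁹ K⁴.
T = (9.028×10⁹)^(1/4).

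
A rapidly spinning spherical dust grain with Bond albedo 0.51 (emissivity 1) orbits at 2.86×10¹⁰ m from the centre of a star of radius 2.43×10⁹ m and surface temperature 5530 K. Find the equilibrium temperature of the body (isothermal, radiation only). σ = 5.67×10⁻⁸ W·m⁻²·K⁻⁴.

T ≈ 954 K

The star's surface emits σT_*⁴; at distance d the flux is S = σT_*⁴(R_*/d)².
S = 5.67×10⁻⁸·(5530)⁴·(2.43×10⁹/2.86×10¹⁰)² = 3.828×10⁵ W/m².
For an isothermal sphere T⁴ = (1−a)S/(4σ) = 8.270×10¹¹ K⁴.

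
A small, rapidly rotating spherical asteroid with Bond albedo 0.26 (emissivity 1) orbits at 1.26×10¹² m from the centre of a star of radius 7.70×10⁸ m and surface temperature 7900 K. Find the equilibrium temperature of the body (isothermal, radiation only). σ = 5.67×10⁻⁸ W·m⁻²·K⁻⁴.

The star's surface emits σT_*⁴; at distance d the flux is S = σT_*⁴(R_*/d)².
S = 5.67×10⁻⁸·(7900)⁴·(7.70×10⁸/1.26×10¹²)² = 82.48 W/m².
For an isothermal sphere T⁴ = (1−a)S/(4σ) = 2.691×10⁸ K⁴.

T ≈ 128 K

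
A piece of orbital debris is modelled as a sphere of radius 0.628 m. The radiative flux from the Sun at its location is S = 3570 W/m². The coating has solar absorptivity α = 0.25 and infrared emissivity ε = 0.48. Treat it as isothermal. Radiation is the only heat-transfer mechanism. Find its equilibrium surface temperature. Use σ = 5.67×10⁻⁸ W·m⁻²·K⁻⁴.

T ≈ 301 K

At equilibrium, absorbed power = emitted power.
Absorbing cross-section = πr² = 1.239 m²; emitting surface = 4πr² = 4.956 m² (ratio 4).
αS·A_cross = εσ·A_surf·T⁴  ⇒  T⁴ = αS/(ε·4σ).
T⁴ = 0.250·3570/(0.48·4·5.67×10⁻⁸) = 8.198×10⁹ K⁴.
T = (8.198×10⁹)^(1/4).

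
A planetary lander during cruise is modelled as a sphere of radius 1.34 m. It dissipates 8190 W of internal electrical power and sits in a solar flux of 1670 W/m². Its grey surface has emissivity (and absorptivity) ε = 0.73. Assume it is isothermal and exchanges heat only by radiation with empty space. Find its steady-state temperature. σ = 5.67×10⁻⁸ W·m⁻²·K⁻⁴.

T ≈ 356 K

At steady state, absorbed solar power + internal power = radiated power.
Absorbed: α·S·A_cross = 0.73·1670·5.641 = 6877 W (cross-section πr²).
Total input = 6877 + 8190 = 15070 W.
Radiated: εσ·A_surf·T⁴ with A_surf = 4πr² = 22.56 m².
T⁴ = 15070/(0.73·5.67×10⁻⁸·22.56) = 1.613×10¹⁰ K⁴.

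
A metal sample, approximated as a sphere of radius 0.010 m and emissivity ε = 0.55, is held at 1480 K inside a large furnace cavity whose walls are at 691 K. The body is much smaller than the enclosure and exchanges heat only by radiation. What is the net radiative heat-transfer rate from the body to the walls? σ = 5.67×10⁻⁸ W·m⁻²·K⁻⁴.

P_net ≈ 179 W

For a small grey body in a large enclosure: P_net = εσA(T_body⁴ − T_wall⁴).
A = 4πr² = 0.001257 m²; T_body⁴ − T_wall⁴ = 4.798×10¹² − 2.280×10¹¹ = 4.570×10¹² K⁴.
|P_net| = 0.55·5.67×10⁻⁸·0.001257·4.570×10¹².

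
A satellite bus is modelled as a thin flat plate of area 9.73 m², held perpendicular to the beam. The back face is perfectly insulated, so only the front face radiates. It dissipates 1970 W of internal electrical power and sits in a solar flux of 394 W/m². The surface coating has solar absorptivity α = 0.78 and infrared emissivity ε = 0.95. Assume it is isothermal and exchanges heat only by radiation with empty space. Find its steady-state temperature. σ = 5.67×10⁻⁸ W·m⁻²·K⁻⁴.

At steady state, absorbed solar power + internal power = radiated power.
Absorbed: α·S·A_cross = 0.78·394·9.730 = 2990 W (cross-section A).
Total input = 2990 + 1970 = 4960 W.
Radiated: εσ·A_surf·T⁴ with A_surf = A = 9.730 m².
T⁴ = 4960/(0.95·5.67×10⁻⁸·9.730) = 9.464×10⁹ K⁴.

T ≈ 312 K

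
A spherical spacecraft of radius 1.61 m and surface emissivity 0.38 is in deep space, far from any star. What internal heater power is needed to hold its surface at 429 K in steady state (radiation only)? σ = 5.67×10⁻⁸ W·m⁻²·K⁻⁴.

P ≈ 23800 W

P = εσ·4πr²·T⁴.
4πr² = 32.57 m²; T⁴ = 3.387×10¹⁰ K⁴.
P = 0.38·5.67×10⁻⁸·32.57·3.387×10¹⁰.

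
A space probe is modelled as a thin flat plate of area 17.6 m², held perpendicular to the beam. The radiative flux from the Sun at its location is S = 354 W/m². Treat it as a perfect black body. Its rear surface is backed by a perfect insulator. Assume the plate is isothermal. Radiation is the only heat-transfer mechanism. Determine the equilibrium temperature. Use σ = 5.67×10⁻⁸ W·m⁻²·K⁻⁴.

T ≈ 281 K

At equilibrium, absorbed power = emitted power.
Absorbing cross-section = A = 17.60 m²; emitting surface = A = 17.60 m² (ratio 1).
S·A_cross = εσ·A_surf·T⁴  ⇒  T⁴ = S/(1σ).
T⁴ = 1.00·354/(1·5.67×10⁻⁸) = 6.243×10⁹ K⁴.
T = (6.243×10⁹)^(1/4).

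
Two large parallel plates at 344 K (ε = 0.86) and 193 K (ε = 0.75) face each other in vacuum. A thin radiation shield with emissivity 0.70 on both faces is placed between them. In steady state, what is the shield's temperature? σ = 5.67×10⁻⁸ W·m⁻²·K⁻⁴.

In steady state the net flux on the hot side equals that on the cold side.
σ(T₁⁴−T_s⁴)/D₁ = σ(T_s⁴−T₂⁴)/D₂, with D₁ = 1/ε₁+1/ε_s−1 = 1.591, D₂ = 1/ε_s+1/ε₂−1 = 1.762.
Solve for T_s⁴: T_s⁴ = (D₂·T₁⁴ + D₁·T₂⁴)/(D₁+D₂) = 8.016×10⁹ K⁴.

T_s ≈ 299 K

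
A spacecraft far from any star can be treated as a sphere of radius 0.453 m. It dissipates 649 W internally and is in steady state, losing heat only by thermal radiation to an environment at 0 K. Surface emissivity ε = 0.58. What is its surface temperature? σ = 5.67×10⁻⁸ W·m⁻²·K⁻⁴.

Steady state: internal power = radiated power, P = εσA T⁴.
Radiating area A = 4πr² = 2.579 m².
T⁴ = P/(εσA) = 649/(0.58·5.67×10⁻⁸·2.579) = 7.653×10⁹ K⁴.
T = (7.653×10⁹)^(1/4).

T ≈ 296 K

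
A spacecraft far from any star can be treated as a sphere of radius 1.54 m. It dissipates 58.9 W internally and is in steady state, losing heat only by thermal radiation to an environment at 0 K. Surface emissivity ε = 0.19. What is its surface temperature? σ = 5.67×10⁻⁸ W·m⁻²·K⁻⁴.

T ≈ 116 K

Steady state: internal power = radiated power, P = εσA T⁴.
Radiating area A = 4πr² = 29.80 m².
T⁴ = P/(εσA) = 58.9/(0.19·5.67×10⁻⁸·29.80) = 1.835×10⁸ K⁴.
T = (1.835×10⁸)^(1/4).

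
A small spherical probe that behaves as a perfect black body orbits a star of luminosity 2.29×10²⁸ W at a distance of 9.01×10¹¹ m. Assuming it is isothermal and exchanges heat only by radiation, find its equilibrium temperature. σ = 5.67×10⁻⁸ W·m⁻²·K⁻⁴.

First find the stellar flux at distance d: S = L/(4πd²) = 2.29×10²⁸/(4π·(9.01×10¹¹)²) = 2245 W/m².
For an isothermal sphere, absorbed (1−a)S·πr² = emitted σ·4πr²·T⁴, so T⁴ = (1−a)S/(4σ).
T⁴ = 1.00·2245/(4·5.67×10⁻⁸) = 9.898×10⁹ K⁴.

T ≈ 315 K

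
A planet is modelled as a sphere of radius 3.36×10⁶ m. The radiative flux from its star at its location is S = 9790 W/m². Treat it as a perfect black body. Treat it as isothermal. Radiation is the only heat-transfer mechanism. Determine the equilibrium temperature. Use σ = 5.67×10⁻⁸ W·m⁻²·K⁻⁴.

At equilibrium, absorbed power = emitted power.
Absorbing cross-section = πr² = 3.547×10¹³ m²; emitting surface = 4πr² = 1.419×10¹⁴ m² (ratio 4).
S·A_cross = εσ·A_surf·T⁴  ⇒  T⁴ = S/(4σ).
T⁴ = 1.00·9790/(4·5.67×10⁻⁸) = 4.317×10¹⁰ K⁴.
T = (4.317×10¹⁰)^(1/4).

T ≈ 456 K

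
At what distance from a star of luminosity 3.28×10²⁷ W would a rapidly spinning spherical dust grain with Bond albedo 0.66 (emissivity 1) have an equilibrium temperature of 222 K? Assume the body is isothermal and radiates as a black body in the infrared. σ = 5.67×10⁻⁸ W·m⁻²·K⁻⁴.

For an isothermal black-emitting sphere, (1−a)S·πr² = σ·4πr²·T⁴ ⇒ S = 4σT⁴/(1−a).
S = 4·5.67×10⁻⁸·(222)⁴/0.340 = 1620 W/m².
Flux falls as S = L/(4πd²), so d = √(L/(4πS)) = √(3.28×10²⁷/(4π·1620)).

d ≈ 4.01×10¹¹ m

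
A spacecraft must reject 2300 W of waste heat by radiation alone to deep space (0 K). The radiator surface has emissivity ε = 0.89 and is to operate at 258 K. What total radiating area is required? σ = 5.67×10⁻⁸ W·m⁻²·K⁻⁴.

A ≈ 10.3 m²

P = εσA T⁴ ⇒ A = P/(εσT⁴).
T⁴ = 4.431×10⁹ K⁴.
A = 2300/(0.89 × 5.67×10⁻⁸ × 4.431×10⁹).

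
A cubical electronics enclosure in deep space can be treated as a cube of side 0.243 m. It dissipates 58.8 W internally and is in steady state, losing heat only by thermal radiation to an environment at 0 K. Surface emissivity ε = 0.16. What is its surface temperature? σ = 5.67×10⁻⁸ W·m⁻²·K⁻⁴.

T ≈ 368 K

Steady state: internal power = radiated power, P = εσA T⁴.
Radiating area A = 6L² = 0.3543 m².
T⁴ = P/(εσA) = 58.8/(0.16·5.67×10⁻⁸·0.3543) = 1.829×10¹⁰ K⁴.
T = (1.829×10¹⁰)^(1/4).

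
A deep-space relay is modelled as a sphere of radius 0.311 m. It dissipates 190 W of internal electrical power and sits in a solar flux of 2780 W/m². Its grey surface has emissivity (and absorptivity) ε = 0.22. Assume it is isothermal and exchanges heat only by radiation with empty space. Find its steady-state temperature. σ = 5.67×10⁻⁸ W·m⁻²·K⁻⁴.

T ≈ 397 K

At steady state, absorbed solar power + internal power = radiated power.
Absorbed: α·S·A_cross = 0.22·2780·0.3039 = 185.8 W (cross-section πr²).
Total input = 185.8 + 190 = 375.8 W.
Radiated: εσ·A_surf·T⁴ with A_surf = 4πr² = 1.215 m².
T⁴ = 375.8/(0.22·5.67×10⁻⁸·1.215) = 2.479×10¹⁰ K⁴.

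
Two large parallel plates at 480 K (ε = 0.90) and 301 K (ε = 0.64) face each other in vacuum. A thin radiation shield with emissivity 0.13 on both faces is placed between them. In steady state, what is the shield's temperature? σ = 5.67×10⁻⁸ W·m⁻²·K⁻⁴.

In steady state the net flux on the hot side equals that on the cold side.
σ(T₁⁴−T_s⁴)/D₁ = σ(T_s⁴−T₂⁴)/D₂, with D₁ = 1/ε₁+1/ε_s−1 = 7.803, D₂ = 1/ε_s+1/ε₂−1 = 8.255.
Solve for T_s⁴: T_s⁴ = (D₂·T₁⁴ + D₁·T₂⁴)/(D₁+D₂) = 3.128×10¹⁰ K⁴.

T_s ≈ 421 K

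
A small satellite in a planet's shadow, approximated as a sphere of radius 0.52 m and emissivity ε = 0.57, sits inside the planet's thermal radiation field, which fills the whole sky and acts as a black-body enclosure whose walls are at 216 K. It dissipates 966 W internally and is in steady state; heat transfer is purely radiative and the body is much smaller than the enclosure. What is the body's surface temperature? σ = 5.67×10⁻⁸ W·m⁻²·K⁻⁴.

T ≈ 324 K

For a small grey body in a large enclosure, net radiated power = εσA(T⁴ − T_w⁴).
Steady state: P = εσA(T⁴ − T_w⁴) with A = 4πr² = 3.398 m².
T⁴ = P/(εσA) + T_w⁴ = 966/(0.57·5.67×10⁻⁸·3.398) + (216)⁴
    = 8.796×10⁹ + 2.177×10⁹ = 1.097×10¹⁰ K⁴.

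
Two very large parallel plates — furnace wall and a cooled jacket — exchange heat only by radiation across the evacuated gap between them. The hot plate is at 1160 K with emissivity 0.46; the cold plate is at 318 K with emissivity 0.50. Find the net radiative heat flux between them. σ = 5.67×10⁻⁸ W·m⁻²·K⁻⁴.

For two infinite grey parallel plates, q = σ(T₁⁴ − T₂⁴)/(1/ε₁ + 1/ε₂ − 1).
T₁⁴ − T₂⁴ = 1.811×10¹² − 1.023×10¹⁰ = 1.800×10¹² K⁴.
1/ε₁ + 1/ε₂ − 1 = 2.174 + 2.000 − 1 = 3.174.
q = 5.67×10⁻⁸ × 1.800×10¹² / 3.174.

q ≈ 32200 W/m²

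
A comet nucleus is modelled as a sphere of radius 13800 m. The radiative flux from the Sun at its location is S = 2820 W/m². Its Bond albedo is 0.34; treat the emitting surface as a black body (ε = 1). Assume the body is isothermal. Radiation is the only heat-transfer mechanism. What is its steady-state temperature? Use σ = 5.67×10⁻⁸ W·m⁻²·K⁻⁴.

T ≈ 301 K

At equilibrium, absorbed power = emitted power.
Absorbing cross-section = πr² = 5.983×10⁸ m²; emitting surface = 4πr² = 2.393×10⁹ m² (ratio 4).
(1−a)S·A_cross = εσ·A_surf·T⁴  ⇒  T⁴ = (1−a)S/(4σ).
T⁴ = 0.660·2820/(4·5.67×10⁻⁸) = 8.206×10⁹ K⁴.
T = (8.206×10⁹)^(1/4).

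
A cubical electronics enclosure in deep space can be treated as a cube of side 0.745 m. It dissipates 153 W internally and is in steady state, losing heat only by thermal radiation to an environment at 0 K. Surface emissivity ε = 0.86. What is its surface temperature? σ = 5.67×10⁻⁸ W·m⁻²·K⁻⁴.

Steady state: internal power = radiated power, P = εσA T⁴.
Radiating area A = 6L² = 3.330 m².
T⁴ = P/(εσA) = 153/(0.86·5.67×10⁻⁸·3.330) = 9.422×10⁸ K⁴.
T = (9.422×10⁸)^(1/4).

T ≈ 175 K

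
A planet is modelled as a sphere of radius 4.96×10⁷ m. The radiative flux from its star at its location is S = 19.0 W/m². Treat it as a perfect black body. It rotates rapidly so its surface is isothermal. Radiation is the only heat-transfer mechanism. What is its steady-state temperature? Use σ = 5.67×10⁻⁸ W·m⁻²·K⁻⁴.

At equilibrium, absorbed power = emitted power.
Absorbing cross-section = πr² = 7.729×10¹⁵ m²; emitting surface = 4πr² = 3.092×10¹⁶ m² (ratio 4).
S·A_cross = εσ·A_surf·T⁴  ⇒  T⁴ = S/(4σ).
T⁴ = 1.00·19.0/(4·5.67×10⁻⁸) = 8.377×10⁷ K⁴.
T = (8.377×10⁷)^(1/4).

T ≈ 95.7 K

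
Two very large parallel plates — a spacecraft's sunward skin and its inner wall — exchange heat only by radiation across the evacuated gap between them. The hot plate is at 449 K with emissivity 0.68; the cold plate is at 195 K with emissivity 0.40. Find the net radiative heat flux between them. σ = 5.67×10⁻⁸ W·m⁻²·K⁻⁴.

q ≈ 748 W/m²

For two infinite grey parallel plates, q = σ(T₁⁴ − T₂⁴)/(1/ε₁ + 1/ε₂ − 1).
T₁⁴ − T₂⁴ = 4.064×10¹⁰ − 1.446×10⁹ = 3.920×10¹⁰ K⁴.
1/ε₁ + 1/ε₂ − 1 = 1.471 + 2.500 − 1 = 2.971.
q = 5.67×10⁻⁸ × 3.920×10¹⁰ / 2.971.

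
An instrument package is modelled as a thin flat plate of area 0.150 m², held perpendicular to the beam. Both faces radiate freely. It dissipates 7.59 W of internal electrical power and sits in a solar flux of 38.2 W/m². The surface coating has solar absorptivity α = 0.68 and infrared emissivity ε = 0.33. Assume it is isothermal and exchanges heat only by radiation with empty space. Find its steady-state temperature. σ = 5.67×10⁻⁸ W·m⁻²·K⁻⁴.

T ≈ 213 K

At steady state, absorbed solar power + internal power = radiated power.
Absorbed: α·S·A_cross = 0.68·38.2·0.1500 = 3.896 W (cross-section A).
Total input = 3.896 + 7.59 = 11.49 W.
Radiated: εσ·A_surf·T⁴ with A_surf = 2A = 0.3000 m².
T⁴ = 11.49/(0.33·5.67×10⁻⁸·0.3000) = 2.046×10⁹ K⁴.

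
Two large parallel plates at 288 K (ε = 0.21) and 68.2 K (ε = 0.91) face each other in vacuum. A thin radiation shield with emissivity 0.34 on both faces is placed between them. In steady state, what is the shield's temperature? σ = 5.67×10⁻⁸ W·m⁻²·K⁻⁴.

In steady state the net flux on the hot side equals that on the cold side.
σ(T₁⁴−T_s⁴)/D₁ = σ(T_s⁴−T₂⁴)/D₂, with D₁ = 1/ε₁+1/ε_s−1 = 6.703, D₂ = 1/ε_s+1/ε₂−1 = 3.040.
Solve for T_s⁴: T_s⁴ = (D₂·T₁⁴ + D₁·T₂⁴)/(D₁+D₂) = 2.162×10⁹ K⁴.

T_s ≈ 216 K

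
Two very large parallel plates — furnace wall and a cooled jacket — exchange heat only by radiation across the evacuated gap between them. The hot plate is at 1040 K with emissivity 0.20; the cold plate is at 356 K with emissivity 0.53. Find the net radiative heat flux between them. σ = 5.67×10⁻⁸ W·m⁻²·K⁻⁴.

q ≈ 11100 W/m²

For two infinite grey parallel plates, q = σ(T₁⁴ − T₂⁴)/(1/ε₁ + 1/ε₂ − 1).
T₁⁴ − T₂⁴ = 1.170×10¹² − 1.606×10¹⁰ = 1.154×10¹² K⁴.
1/ε₁ + 1/ε₂ − 1 = 5.000 + 1.887 − 1 = 5.887.
q = 5.67×10⁻⁸ × 1.154×10¹² / 5.887.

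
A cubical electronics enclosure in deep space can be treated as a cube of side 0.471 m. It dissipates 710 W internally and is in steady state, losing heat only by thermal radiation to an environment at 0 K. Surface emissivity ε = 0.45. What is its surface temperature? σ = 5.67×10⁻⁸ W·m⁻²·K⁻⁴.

Steady state: internal power = radiated power, P = εσA T⁴.
Radiating area A = 6L² = 1.331 m².
T⁴ = P/(εσA) = 710/(0.45·5.67×10⁻⁸·1.331) = 2.091×10¹⁰ K⁴.
T = (2.091×10¹⁰)^(1/4).

T ≈ 380 K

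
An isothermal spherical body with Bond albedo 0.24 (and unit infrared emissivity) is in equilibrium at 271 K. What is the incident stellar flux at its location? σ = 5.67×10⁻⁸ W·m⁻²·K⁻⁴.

(1−a)S·πr² = σ·4πr²·T⁴ ⇒ S = 4σT⁴/(1−a).
S = 4·5.67×10⁻⁸·5.394×10⁹/0.760.

S ≈ 1610 W/m²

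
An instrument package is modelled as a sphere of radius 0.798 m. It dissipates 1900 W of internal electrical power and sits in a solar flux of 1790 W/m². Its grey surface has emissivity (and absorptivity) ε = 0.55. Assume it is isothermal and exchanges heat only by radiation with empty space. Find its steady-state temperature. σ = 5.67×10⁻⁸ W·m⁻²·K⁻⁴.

T ≈ 353 K

At steady state, absorbed solar power + internal power = radiated power.
Absorbed: α·S·A_cross = 0.55·1790·2.001 = 1970 W (cross-section πr²).
Total input = 1970 + 1900 = 3870 W.
Radiated: εσ·A_surf·T⁴ with A_surf = 4πr² = 8.002 m².
T⁴ = 3870/(0.55·5.67×10⁻⁸·8.002) = 1.551×10¹⁰ K⁴.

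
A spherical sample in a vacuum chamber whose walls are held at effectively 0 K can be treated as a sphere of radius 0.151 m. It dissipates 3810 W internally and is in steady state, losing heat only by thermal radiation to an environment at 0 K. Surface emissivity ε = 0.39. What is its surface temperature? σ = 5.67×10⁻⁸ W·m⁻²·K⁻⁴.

Steady state: internal power = radiated power, P = εσA T⁴.
Radiating area A = 4πr² = 0.2865 m².
T⁴ = P/(εσA) = 3810/(0.39·5.67×10⁻⁸·0.2865) = 6.013×10¹¹ K⁴.
T = (6.013×10¹¹)^(1/4).

T ≈ 881 K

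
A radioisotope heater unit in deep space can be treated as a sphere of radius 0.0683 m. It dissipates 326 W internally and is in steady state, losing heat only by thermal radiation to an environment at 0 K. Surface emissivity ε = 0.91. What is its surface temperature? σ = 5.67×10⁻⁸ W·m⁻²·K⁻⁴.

T ≈ 573 K

Steady state: internal power = radiated power, P = εσA T⁴.
Radiating area A = 4πr² = 0.05862 m².
T⁴ = P/(εσA) = 326/(0.91·5.67×10⁻⁸·0.05862) = 1.078×10¹¹ K⁴.
T = (1.078×10¹¹)^(1/4).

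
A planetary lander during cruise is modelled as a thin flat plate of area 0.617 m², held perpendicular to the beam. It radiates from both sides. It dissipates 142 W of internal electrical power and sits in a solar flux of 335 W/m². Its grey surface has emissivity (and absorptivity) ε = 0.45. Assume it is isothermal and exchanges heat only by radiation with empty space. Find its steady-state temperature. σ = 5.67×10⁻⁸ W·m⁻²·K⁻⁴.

At steady state, absorbed solar power + internal power = radiated power.
Absorbed: α·S·A_cross = 0.45·335·0.6170 = 93.01 W (cross-section A).
Total input = 93.01 + 142 = 235.0 W.
Radiated: εσ·A_surf·T⁴ with A_surf = 2A = 1.234 m².
T⁴ = 235.0/(0.45·5.67×10⁻⁸·1.234) = 7.464×10⁹ K⁴.

T ≈ 294 K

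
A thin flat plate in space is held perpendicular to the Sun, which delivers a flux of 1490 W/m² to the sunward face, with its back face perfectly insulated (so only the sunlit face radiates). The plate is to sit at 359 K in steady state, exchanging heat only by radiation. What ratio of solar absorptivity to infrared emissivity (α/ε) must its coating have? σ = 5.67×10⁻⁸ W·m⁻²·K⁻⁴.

α/ε ≈ 0.632

Balance: αS·A = εσ·1A·T⁴ ⇒ α/ε = σT⁴/S.
α/ε = 5.67×10⁻⁸·(359)⁴/1490 = 5.67×10⁻⁸·1.661×10¹⁰/1490.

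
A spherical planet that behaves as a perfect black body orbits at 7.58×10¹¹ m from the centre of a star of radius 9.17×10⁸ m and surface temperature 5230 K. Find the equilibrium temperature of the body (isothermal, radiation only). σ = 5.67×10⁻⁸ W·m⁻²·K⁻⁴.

The star's surface emits σT_*⁴; at distance d the flux is S = σT_*⁴(R_*/d)².
S = 5.67×10⁻⁸·(5230)⁴·(9.17×10⁸/7.58×10¹¹)² = 62.09 W/m².
For an isothermal sphere T⁴ = (1−a)S/(4σ) = 2.737×10⁸ K⁴.

T ≈ 129 K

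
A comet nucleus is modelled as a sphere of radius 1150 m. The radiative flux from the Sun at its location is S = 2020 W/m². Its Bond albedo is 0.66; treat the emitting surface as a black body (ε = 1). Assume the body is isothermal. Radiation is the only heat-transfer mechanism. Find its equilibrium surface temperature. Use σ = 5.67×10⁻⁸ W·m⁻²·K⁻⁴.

At equilibrium, absorbed power = emitted power.
Absorbing cross-section = πr² = 4.155×10⁶ m²; emitting surface = 4πr² = 1.662×10⁷ m² (ratio 4).
(1−a)S·A_cross = εσ·A_surf·T⁴  ⇒  T⁴ = (1−a)S/(4σ).
T⁴ = 0.340·2020/(4·5.67×10⁻⁸) = 3.028×10⁹ K⁴.
T = (3.028×10⁹)^(1/4).

T ≈ 235 K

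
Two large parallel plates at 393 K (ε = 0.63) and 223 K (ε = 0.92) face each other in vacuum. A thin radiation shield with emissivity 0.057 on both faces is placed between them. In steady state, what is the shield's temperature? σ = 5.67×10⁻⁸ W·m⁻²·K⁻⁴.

In steady state the net flux on the hot side equals that on the cold side.
σ(T₁⁴−T_s⁴)/D₁ = σ(T_s⁴−T₂⁴)/D₂, with D₁ = 1/ε₁+1/ε_s−1 = 18.13, D₂ = 1/ε_s+1/ε₂−1 = 17.63.
Solve for T_s⁴: T_s⁴ = (D₂·T₁⁴ + D₁·T₂⁴)/(D₁+D₂) = 1.301×10¹⁰ K⁴.

T_s ≈ 338 K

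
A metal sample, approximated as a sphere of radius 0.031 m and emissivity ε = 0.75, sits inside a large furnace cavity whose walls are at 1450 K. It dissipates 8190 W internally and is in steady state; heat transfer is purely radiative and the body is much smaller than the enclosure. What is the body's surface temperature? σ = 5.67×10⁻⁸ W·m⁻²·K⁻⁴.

T ≈ 2120 K

For a small grey body in a large enclosure, net radiated power = εσA(T⁴ − T_w⁴).
Steady state: P = εσA(T⁴ − T_w⁴) with A = 4πr² = 0.01208 m².
T⁴ = P/(εσA) + T_w⁴ = 8190/(0.75·5.67×10⁻⁸·0.01208) + (1450)⁴
    = 1.595×10¹³ + 4.421×10¹² = 2.037×10¹³ K⁴.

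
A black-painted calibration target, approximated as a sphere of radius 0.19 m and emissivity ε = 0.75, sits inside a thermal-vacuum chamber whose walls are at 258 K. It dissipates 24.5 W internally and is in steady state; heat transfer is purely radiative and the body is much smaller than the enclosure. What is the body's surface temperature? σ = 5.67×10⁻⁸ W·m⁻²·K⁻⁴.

For a small grey body in a large enclosure, net radiated power = εσA(T⁴ − T_w⁴).
Steady state: P = εσA(T⁴ − T_w⁴) with A = 4πr² = 0.4536 m².
T⁴ = P/(εσA) + T_w⁴ = 24.5/(0.75·5.67×10⁻⁸·0.4536) + (258)⁴
    = 1.270×10⁹ + 4.431×10⁹ = 5.701×10⁹ K⁴.

T ≈ 275 K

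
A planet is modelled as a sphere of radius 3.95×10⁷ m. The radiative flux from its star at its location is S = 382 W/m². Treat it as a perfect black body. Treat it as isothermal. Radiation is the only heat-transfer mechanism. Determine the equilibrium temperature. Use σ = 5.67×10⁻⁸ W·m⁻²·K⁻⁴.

At equilibrium, absorbed power = emitted power.
Absorbing cross-section = πr² = 4.902×10¹⁵ m²; emitting surface = 4πr² = 1.961×10¹⁶ m² (ratio 4).
S·A_cross = εσ·A_surf·T⁴  ⇒  T⁴ = S/(4σ).
T⁴ = 1.00·382/(4·5.67×10⁻⁸) = 1.684×10⁹ K⁴.
T = (1.684×10⁹)^(1/4).

T ≈ 203 K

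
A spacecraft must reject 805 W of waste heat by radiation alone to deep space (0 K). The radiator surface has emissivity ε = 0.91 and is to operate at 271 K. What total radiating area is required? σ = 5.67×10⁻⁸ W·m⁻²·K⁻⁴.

P = εσA T⁴ ⇒ A = P/(εσT⁴).
T⁴ = 5.394×10⁹ K⁴.
A = 805/(0.91 × 5.67×10⁻⁸ × 5.394×10⁹).

A ≈ 2.89 m²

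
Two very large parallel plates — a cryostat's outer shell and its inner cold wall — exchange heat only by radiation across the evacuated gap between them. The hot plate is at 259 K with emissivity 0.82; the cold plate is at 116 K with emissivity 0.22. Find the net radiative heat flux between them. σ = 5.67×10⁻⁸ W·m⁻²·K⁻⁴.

For two infinite grey parallel plates, q = σ(T₁⁴ − T₂⁴)/(1/ε₁ + 1/ε₂ − 1).
T₁⁴ − T₂⁴ = 4.500×10⁹ − 1.811×10⁸ = 4.319×10⁹ K⁴.
1/ε₁ + 1/ε₂ − 1 = 1.220 + 4.545 − 1 = 4.765.
q = 5.67×10⁻⁸ × 4.319×10⁹ / 4.765.

q ≈ 51.4 W/m²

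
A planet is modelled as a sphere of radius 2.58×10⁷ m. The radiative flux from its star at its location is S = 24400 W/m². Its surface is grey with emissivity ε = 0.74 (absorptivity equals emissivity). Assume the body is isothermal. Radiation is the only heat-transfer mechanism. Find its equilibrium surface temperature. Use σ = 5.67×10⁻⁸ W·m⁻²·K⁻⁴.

At equilibrium, absorbed power = emitted power.
Absorbing cross-section = πr² = 2.091×10¹⁵ m²; emitting surface = 4πr² = 8.365×10¹⁵ m² (ratio 4).
εS·A_cross = εσ·A_surf·T⁴  ⇒  T⁴ = S/(4σ)   (ε cancels).
T⁴ = 24400/(4·5.67×10⁻⁸) = 1.076×10¹¹ K⁴.
T = (1.076×10¹¹)^(1/4).

T ≈ 573 K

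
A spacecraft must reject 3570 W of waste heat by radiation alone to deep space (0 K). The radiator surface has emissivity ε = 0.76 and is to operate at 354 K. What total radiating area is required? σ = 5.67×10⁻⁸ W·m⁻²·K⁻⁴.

A ≈ 5.28 m²

P = εσA T⁴ ⇒ A = P/(εσT⁴).
T⁴ = 1.570×10¹⁰ K⁴.
A = 3570/(0.76 × 5.67×10⁻⁸ × 1.570×10¹⁰).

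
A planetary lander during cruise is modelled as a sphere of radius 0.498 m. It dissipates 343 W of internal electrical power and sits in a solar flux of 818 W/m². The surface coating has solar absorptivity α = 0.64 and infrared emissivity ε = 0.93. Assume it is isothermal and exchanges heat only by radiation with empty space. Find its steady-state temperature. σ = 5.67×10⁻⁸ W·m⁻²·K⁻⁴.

T ≈ 260 K

At steady state, absorbed solar power + internal power = radiated power.
Absorbed: α·S·A_cross = 0.64·818·0.7791 = 407.9 W (cross-section πr²).
Total input = 407.9 + 343 = 750.9 W.
Radiated: εσ·A_surf·T⁴ with A_surf = 4πr² = 3.117 m².
T⁴ = 750.9/(0.93·5.67×10⁻⁸·3.117) = 4.569×10⁹ K⁴.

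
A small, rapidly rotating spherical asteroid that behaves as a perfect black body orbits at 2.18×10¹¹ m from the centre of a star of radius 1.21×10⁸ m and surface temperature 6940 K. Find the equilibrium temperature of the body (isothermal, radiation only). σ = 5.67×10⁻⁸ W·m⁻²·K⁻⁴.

T ≈ 116 K

The star's surface emits σT_*⁴; at distance d the flux is S = σT_*⁴(R_*/d)².
S = 5.67×10⁻⁸·(6940)⁴·(1.21×10⁸/2.18×10¹¹)² = 40.52 W/m².
For an isothermal sphere T⁴ = (1−a)S/(4σ) = 1.787×10⁸ K⁴.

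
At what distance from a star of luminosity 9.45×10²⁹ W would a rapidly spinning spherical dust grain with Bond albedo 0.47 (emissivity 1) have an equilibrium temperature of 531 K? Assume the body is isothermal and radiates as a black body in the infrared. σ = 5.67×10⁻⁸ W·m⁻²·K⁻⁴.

d ≈ 1.49×10¹² m

For an isothermal black-emitting sphere, (1−a)S·πr² = σ·4πr²·T⁴ ⇒ S = 4σT⁴/(1−a).
S = 4·5.67×10⁻⁸·(531)⁴/0.530 = 34020 W/m².
Flux falls as S = L/(4πd²), so d = √(L/(4πS)) = √(9.45×10²⁹/(4π·34020)).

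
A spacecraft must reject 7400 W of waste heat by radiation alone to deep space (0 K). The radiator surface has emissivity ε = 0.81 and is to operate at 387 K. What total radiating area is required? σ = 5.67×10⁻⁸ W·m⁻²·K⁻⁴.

A ≈ 7.18 m²

P = εσA T⁴ ⇒ A = P/(εσT⁴).
T⁴ = 2.243×10¹⁰ K⁴.
A = 7400/(0.81 × 5.67×10⁻⁸ × 2.243×10¹⁰).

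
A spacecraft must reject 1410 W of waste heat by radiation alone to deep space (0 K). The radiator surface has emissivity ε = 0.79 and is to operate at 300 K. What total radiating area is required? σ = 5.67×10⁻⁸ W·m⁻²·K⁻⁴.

P = εσA T⁴ ⇒ A = P/(εσT⁴).
T⁴ = 8.100×10⁹ K⁴.
A = 1410/(0.79 × 5.67×10⁻⁸ × 8.100×10⁹).

A ≈ 3.89 m²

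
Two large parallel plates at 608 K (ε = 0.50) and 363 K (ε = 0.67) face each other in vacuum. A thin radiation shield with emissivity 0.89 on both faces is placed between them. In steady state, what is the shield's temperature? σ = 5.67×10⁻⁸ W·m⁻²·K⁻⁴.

T_s ≈ 512 K

In steady state the net flux on the hot side equals that on the cold side.
σ(T₁⁴−T_s⁴)/D₁ = σ(T_s⁴−T₂⁴)/D₂, with D₁ = 1/ε₁+1/ε_s−1 = 2.124, D₂ = 1/ε_s+1/ε₂−1 = 1.616.
Solve for T_s⁴: T_s⁴ = (D₂·T₁⁴ + D₁·T₂⁴)/(D₁+D₂) = 6.891×10¹⁰ K⁴.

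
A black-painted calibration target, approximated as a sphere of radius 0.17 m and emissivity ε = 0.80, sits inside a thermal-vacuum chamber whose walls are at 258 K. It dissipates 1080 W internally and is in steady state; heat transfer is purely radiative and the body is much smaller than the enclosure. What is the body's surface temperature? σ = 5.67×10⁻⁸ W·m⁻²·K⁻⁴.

T ≈ 514 K

For a small grey body in a large enclosure, net radiated power = εσA(T⁴ − T_w⁴).
Steady state: P = εσA(T⁴ − T_w⁴) with A = 4πr² = 0.3632 m².
T⁴ = P/(εσA) + T_w⁴ = 1080/(0.80·5.67×10⁻⁸·0.3632) + (258)⁴
    = 6.556×10¹⁰ + 4.431×10⁹ = 6.999×10¹⁰ K⁴.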